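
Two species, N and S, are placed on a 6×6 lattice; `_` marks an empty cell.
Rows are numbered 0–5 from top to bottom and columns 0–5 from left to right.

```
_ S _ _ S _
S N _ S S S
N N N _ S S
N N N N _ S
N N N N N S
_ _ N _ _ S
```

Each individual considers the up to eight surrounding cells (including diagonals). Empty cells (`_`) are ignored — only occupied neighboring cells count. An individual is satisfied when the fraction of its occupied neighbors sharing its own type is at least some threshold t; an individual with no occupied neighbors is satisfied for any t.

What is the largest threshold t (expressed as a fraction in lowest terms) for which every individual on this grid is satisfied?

(0,1)S 1/2
(0,4)S 3/3
(1,0)S 1/4
(1,1)N 3/5
(1,3)S 3/4
(1,4)S 5/5
(1,5)S 4/4
(2,0)N 4/5
(2,1)N 6/7
(2,2)N 5/6
(2,4)S 5/6
(2,5)S 4/4
(3,0)N 5/5
(3,1)N 8/8
(3,2)N 7/7
(3,3)N 5/6
(3,5)S 3/4
(4,0)N 3/3
(4,1)N 6/6
(4,2)N 6/6
(4,3)N 5/5
(4,4)N 2/5
(4,5)S 2/3
(5,2)N 3/3
(5,5)S 1/2
The smallest same-type fraction is 1/4 at (1,0), which reduces to 1/4. Any threshold above that leaves this individual unsatisfied.

1/4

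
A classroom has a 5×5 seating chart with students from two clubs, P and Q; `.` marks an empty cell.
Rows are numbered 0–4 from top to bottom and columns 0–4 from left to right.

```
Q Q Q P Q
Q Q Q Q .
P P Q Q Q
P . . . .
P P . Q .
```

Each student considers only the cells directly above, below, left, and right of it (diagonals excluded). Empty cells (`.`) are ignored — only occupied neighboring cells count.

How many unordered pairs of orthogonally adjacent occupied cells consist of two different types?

Scan each occupied cell's neighbors to the right and below so each pair is counted once.
From row 0: 3 unlike of 8 pairs (running 3/8).
From row 1: 2 unlike of 7 pairs (running 5/15).
From row 2: 1 unlike of 5 pairs (running 6/20).
From row 3: 0 unlike of 1 pairs (running 6/21).
From row 4: 0 unlike of 1 pairs (running 6/22).
Total adjacent occupied pairs: 22; unlike-type pairs: 6.

6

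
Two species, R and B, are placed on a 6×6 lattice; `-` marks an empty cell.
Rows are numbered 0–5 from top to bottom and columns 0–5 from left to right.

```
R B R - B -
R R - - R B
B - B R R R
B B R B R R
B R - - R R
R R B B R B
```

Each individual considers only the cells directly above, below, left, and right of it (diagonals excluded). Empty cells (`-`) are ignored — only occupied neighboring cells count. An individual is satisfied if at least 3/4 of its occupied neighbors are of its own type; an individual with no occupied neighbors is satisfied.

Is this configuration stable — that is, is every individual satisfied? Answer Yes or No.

No

(0,0)R 1/2 not
(0,1)B 0/3 not
(0,2)R 0/1 not
(0,4)B 0/1 not
(1,0)R 2/3 not
(1,1)R 1/2 not
(1,4)R 1/3 not
(1,5)B 0/2 not
(2,0)B 1/2 not
(2,2)B 0/2 not
(2,3)R 1/3 not
(2,4)R 4/4 satisfied
(2,5)R 2/3 not
(3,0)B 3/3 satisfied
(3,1)B 1/3 not
(3,2)R 0/3 not
(3,3)B 0/3 not
(3,4)R 3/4 satisfied
(3,5)R 3/3 satisfied
(4,0)B 1/3 not
(4,1)R 1/3 not
(4,4)R 3/3 satisfied
(4,5)R 2/3 not
(5,0)R 1/2 not
(5,1)R 2/3 not
(5,2)B 1/2 not
(5,3)B 1/2 not
(5,4)R 1/3 not
(5,5)B 0/2 not
For instance (0,0) has only 1/2 same-type neighbors, below 3/4.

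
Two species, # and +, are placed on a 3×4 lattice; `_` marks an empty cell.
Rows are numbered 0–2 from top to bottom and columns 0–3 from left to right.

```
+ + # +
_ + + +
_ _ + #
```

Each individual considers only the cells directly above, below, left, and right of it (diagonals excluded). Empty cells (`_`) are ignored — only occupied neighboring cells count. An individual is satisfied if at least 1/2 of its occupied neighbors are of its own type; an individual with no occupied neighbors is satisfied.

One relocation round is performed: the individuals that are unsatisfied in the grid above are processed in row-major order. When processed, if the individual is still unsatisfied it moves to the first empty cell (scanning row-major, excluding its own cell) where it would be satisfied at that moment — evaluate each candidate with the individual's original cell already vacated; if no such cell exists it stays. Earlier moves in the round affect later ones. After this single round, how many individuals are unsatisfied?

1

Initially unsatisfied (in order): (0,2), (2,3).
  (0,2) → (2,0).
  (2,3): no empty cell satisfies it; stays.
Resulting grid:
+ + _ +
_ + + +
# _ + #
Unsatisfied now: (2,3).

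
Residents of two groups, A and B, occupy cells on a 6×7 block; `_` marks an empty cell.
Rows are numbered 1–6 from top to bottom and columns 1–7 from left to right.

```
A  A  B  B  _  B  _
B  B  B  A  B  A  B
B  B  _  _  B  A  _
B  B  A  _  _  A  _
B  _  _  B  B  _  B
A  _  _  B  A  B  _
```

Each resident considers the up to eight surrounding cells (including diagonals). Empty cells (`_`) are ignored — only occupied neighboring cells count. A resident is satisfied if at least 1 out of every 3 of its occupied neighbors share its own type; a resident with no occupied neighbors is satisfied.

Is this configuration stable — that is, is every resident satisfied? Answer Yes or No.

(1,1)A 1/3 satisfied
(1,2)A 1/5 not
(1,3)B 3/5 satisfied
(1,4)B 3/4 satisfied
(1,6)B 2/3 satisfied
(2,1)B 3/5 satisfied
(2,2)B 5/7 satisfied
(2,3)B 4/6 satisfied
(2,4)A 0/5 not
(2,5)B 3/6 satisfied
(2,6)A 1/5 not
(2,7)B 1/3 satisfied
(3,1)B 5/5 satisfied
(3,2)B 6/7 satisfied
(3,5)B 1/5 not
(3,6)A 2/5 satisfied
(4,1)B 4/4 satisfied
(4,2)B 4/5 satisfied
(4,3)A 0/3 not
(4,6)A 1/4 not
(5,1)B 2/3 satisfied
(5,4)B 2/4 satisfied
(5,5)B 3/5 satisfied
(5,7)B 1/2 satisfied
(6,1)A 0/1 not
(6,4)B 2/3 satisfied
(6,5)A 0/4 not
(6,6)B 2/3 satisfied
For instance (1,2) has only 1/5 same-type neighbors, below 1/3.

No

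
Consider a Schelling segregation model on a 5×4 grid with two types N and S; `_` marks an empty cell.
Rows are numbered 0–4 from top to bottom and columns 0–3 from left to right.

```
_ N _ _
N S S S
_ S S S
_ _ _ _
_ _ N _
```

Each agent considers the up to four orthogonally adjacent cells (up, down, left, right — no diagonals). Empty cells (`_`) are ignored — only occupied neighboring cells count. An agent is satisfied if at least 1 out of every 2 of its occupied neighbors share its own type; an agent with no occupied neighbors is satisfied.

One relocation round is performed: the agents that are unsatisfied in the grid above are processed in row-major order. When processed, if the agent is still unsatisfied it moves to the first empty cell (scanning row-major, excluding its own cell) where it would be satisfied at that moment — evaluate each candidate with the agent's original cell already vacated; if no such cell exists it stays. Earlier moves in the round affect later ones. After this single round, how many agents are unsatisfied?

Initially unsatisfied (in order): (0,1), (1,0).
  (0,1) → (0,0).
  (1,0): now satisfied by earlier moves; stays.
Resulting grid:
N _ _ _
N S S S
_ S S S
_ _ _ _
_ _ N _
All satisfied now.

0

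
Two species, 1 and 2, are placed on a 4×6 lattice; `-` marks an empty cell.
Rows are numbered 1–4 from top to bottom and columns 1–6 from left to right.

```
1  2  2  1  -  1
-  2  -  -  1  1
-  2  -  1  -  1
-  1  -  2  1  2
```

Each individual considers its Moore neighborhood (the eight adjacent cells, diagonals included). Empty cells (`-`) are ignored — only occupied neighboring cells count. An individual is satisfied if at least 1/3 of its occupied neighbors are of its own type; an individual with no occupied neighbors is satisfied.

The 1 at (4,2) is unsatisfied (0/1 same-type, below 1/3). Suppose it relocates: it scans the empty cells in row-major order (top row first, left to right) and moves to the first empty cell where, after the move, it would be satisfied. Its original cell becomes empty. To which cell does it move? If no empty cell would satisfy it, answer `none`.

Vacating (4,2). Empty cells in order:
  (1,5): 4/4 same-type → satisfied — stop here.

(1,5)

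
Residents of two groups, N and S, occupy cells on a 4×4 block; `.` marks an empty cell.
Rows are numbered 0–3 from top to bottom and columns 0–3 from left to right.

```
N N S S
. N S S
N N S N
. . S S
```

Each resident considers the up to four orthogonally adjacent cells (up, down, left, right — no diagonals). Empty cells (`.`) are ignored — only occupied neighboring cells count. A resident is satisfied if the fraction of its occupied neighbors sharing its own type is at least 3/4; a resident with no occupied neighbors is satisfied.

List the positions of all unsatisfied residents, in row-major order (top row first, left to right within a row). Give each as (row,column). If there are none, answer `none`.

(0,0)N 1/1 ok
(0,1)N 2/3 unhappy
(0,2)S 2/3 unhappy
(0,3)S 2/2 ok
(1,1)N 2/3 unhappy
(1,2)S 3/4 ok
(1,3)S 2/3 unhappy
(2,0)N 1/1 ok
(2,1)N 2/3 unhappy
(2,2)S 2/4 unhappy
(2,3)N 0/3 unhappy
(3,2)S 2/2 ok
(3,3)S 1/2 unhappy

(0,1), (0,2), (1,1), (1,3), (2,1), (2,2), (2,3), (3,3)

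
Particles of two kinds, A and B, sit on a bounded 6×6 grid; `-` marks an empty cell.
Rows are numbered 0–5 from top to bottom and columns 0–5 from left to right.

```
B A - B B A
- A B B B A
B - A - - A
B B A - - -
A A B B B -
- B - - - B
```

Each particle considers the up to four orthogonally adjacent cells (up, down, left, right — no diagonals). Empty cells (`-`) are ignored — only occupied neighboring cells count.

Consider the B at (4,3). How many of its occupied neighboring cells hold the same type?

2

Occupied neighbors of (4,3): (4,2)=B, (4,4)=B.
Same type (B): 2 of 2.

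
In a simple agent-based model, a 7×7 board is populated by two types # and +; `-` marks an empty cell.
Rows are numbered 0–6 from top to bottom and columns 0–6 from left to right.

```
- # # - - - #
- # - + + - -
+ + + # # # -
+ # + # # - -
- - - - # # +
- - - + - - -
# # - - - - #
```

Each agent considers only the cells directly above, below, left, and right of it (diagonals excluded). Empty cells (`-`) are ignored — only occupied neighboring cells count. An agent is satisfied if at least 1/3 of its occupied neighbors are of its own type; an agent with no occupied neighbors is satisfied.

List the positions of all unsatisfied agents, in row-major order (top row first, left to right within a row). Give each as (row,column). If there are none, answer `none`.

(3,1), (4,6)

Row 0: (0,1)# 2/2 satisfied · (0,2)# 1/1 satisfied · (0,6)# 0/0 satisfied
Row 1: (1,1)# 1/2 satisfied · (1,3)+ 1/2 satisfied · (1,4)+ 1/2 satisfied
Row 2: (2,0)+ 2/2 satisfied · (2,1)+ 2/4 satisfied · (2,2)+ 2/3 satisfied · (2,3)# 2/4 satisfied · (2,4)# 3/4 satisfied · (2,5)# 1/1 satisfied
Row 3: (3,0)+ 1/2 satisfied · (3,1)# 0/3 not · (3,2)+ 1/3 satisfied · (3,3)# 2/3 satisfied · (3,4)# 3/3 satisfied
Row 4: (4,4)# 2/2 satisfied · (4,5)# 1/2 satisfied · (4,6)+ 0/1 not
Row 5: (5,3)+ 0/0 satisfied
Row 6: (6,0)# 1/1 satisfied · (6,1)# 1/1 satisfied · (6,6)# 0/0 satisfied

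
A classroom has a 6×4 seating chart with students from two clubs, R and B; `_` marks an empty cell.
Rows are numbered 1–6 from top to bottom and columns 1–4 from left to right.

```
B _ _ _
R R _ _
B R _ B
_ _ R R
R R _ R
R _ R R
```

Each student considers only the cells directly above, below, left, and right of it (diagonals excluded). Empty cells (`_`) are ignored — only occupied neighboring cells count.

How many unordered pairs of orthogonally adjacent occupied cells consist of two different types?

Scan each occupied cell's neighbors to the right and below so each pair is counted once.
From row 1: 1 unlike of 1 pairs (running 1/1).
From row 2: 1 unlike of 3 pairs (running 2/4).
From row 3: 2 unlike of 2 pairs (running 4/6).
From row 4: 0 unlike of 2 pairs (running 4/8).
From row 5: 0 unlike of 3 pairs (running 4/11).
From row 6: 0 unlike of 1 pairs (running 4/12).
Total adjacent occupied pairs: 12; unlike-type pairs: 4.

4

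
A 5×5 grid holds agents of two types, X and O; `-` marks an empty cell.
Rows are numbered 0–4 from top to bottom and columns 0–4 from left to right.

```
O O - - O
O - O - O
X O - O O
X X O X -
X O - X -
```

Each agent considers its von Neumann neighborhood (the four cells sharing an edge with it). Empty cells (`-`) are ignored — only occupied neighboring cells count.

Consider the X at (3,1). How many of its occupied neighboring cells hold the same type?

Occupied neighbors of (3,1): (2,1)=O, (4,1)=O, (3,0)=X, (3,2)=O.
Same type (X): 1 of 4.

1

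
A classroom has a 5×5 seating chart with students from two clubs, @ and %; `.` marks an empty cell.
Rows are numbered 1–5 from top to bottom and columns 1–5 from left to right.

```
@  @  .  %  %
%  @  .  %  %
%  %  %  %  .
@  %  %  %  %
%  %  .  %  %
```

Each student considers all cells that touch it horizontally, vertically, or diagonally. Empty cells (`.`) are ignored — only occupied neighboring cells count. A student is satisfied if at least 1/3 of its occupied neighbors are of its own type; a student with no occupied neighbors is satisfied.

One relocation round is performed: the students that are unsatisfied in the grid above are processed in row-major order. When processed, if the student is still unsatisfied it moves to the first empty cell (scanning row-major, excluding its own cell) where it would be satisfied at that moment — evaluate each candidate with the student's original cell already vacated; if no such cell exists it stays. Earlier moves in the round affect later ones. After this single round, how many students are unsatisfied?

0

Initially unsatisfied (in order): (4,1).
  (4,1) → (1,3).
Resulting grid:
@ @ @ % %
% @ . % %
% % % % .
. % % % %
% % . % %
All satisfied now.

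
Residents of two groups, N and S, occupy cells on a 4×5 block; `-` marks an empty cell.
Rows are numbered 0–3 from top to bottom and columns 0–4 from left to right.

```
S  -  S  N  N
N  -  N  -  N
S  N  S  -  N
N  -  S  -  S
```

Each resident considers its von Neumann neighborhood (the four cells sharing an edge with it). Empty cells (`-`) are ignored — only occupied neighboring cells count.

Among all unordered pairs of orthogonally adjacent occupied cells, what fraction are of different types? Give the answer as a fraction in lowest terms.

Scan each occupied cell's neighbors to the right and below so each pair is counted once.
Row 0: S(0,0)–N(1,0)≠ S(0,2)–N(0,3)≠ S(0,2)–N(1,2)≠ N(0,3)–N(0,4)= N(0,4)–N(1,4)=  → 3/5 unlike.
Row 1: N(1,0)–S(2,0)≠ N(1,2)–S(2,2)≠ N(1,4)–N(2,4)=  → 2/3 unlike.
Row 2: S(2,0)–N(2,1)≠ S(2,0)–N(3,0)≠ N(2,1)–S(2,2)≠ S(2,2)–S(3,2)= N(2,4)–S(3,4)≠  → 4/5 unlike.
Total adjacent occupied pairs: 13; unlike-type pairs: 9.
9/13 is already in lowest terms.

9/13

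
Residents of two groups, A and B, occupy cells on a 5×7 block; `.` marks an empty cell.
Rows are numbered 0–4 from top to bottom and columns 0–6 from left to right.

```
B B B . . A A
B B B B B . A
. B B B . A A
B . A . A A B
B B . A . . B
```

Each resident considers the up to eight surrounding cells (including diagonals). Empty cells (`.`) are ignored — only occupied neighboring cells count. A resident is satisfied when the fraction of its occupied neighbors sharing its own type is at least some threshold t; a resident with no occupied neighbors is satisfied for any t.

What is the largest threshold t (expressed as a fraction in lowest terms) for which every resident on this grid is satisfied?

(0,0)B 3/3
(0,1)B 5/5
(0,2)B 4/4
(0,5)A 2/3
(0,6)A 2/2
(1,0)B 4/4
(1,1)B 7/7
(1,2)B 7/7
(1,3)B 5/5
(1,4)B 2/4
(1,6)A 4/4
(2,1)B 5/6
(2,2)B 5/6
(2,3)B 4/6
(2,5)A 4/6
(2,6)A 3/4
(3,0)B 3/3
(3,2)A 1/5
(3,4)A 3/4
(3,5)A 3/5
(3,6)B 1/4
(4,0)B 2/2
(4,1)B 2/3
(4,3)A 2/2
(4,6)B 1/2
The smallest same-type fraction is 1/5 at (3,2), which reduces to 1/5. Any threshold above that leaves this resident unsatisfied.

1/5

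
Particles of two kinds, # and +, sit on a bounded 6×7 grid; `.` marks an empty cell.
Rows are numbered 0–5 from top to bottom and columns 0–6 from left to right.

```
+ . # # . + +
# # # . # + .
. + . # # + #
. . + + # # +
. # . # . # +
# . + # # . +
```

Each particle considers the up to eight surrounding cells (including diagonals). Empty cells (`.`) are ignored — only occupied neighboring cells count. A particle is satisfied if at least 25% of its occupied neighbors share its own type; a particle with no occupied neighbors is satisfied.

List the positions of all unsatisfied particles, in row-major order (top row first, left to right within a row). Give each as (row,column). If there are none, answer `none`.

Row 0: (0,0)+ 0/2 not · (0,2)# 3/3 satisfied · (0,3)# 3/3 satisfied · (0,5)+ 2/3 satisfied · (0,6)+ 2/2 satisfied
Row 1: (1,0)# 1/3 satisfied · (1,1)# 3/5 satisfied · (1,2)# 4/5 satisfied · (1,4)# 3/6 satisfied · (1,5)+ 3/6 satisfied
Row 2: (2,1)+ 1/4 satisfied · (2,3)# 4/6 satisfied · (2,4)# 4/7 satisfied · (2,5)+ 2/7 satisfied · (2,6)# 1/4 satisfied
Row 3: (3,2)+ 2/5 satisfied · (3,3)+ 1/5 not · (3,4)# 5/7 satisfied · (3,5)# 4/7 satisfied · (3,6)+ 2/5 satisfied
Row 4: (4,1)# 1/3 satisfied · (4,3)# 3/6 satisfied · (4,5)# 3/6 satisfied · (4,6)+ 2/4 satisfied
Row 5: (5,0)# 1/1 satisfied · (5,2)+ 0/3 not · (5,3)# 2/3 satisfied · (5,4)# 3/3 satisfied · (5,6)+ 1/2 satisfied

(0,0), (3,3), (5,2)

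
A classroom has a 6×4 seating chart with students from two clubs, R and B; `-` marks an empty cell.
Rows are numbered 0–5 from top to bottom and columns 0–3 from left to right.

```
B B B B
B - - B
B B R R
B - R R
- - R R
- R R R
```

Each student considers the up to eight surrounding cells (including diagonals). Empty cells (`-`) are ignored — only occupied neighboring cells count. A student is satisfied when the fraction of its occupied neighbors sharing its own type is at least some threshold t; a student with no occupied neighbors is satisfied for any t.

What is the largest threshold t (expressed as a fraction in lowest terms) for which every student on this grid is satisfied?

1/2

Row 0: (0,0)B 2/2 · (0,1)B 3/3 · (0,2)B 3/3 · (0,3)B 2/2
Row 1: (1,0)B 4/4 · (1,3)B 2/4
Row 2: (2,0)B 3/3 · (2,1)B 3/5 · (2,2)R 3/5 · (2,3)R 3/4
Row 3: (3,0)B 2/2 · (3,2)R 5/6 · (3,3)R 5/5
Row 4: (4,2)R 6/6 · (4,3)R 5/5
Row 5: (5,1)R 2/2 · (5,2)R 4/4 · (5,3)R 3/3
The smallest same-type fraction is 2/4 at (1,3), which reduces to 1/2. Any threshold above that leaves this student unsatisfied.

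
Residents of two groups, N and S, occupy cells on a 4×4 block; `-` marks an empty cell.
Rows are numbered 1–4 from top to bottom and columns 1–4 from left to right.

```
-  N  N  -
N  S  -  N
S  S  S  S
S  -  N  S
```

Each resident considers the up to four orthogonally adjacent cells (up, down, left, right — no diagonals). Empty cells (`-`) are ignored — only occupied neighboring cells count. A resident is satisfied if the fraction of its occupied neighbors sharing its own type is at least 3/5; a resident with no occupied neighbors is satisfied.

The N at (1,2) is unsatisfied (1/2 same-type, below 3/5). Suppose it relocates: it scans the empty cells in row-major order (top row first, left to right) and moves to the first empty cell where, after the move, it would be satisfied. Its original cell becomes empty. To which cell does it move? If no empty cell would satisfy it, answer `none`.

Vacating (1,2). Empty cells in order:
  (1,1): 1/1 same-type → satisfied — stop here.

(1,1)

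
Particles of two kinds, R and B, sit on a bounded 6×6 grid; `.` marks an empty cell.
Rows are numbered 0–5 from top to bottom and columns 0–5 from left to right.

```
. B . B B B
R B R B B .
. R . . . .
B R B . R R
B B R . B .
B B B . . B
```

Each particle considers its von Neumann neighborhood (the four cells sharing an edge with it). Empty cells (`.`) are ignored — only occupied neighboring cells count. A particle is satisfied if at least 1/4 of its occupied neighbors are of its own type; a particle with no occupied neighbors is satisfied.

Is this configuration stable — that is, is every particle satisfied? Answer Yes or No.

Row 0: (0,1)B 1/1 satisfied · (0,3)B 2/2 satisfied · (0,4)B 3/3 satisfied · (0,5)B 1/1 satisfied
Row 1: (1,0)R 0/1 not · (1,1)B 1/4 satisfied · (1,2)R 0/2 not · (1,3)B 2/3 satisfied · (1,4)B 2/2 satisfied
Row 2: (2,1)R 1/2 satisfied
Row 3: (3,0)B 1/2 satisfied · (3,1)R 1/4 satisfied · (3,2)B 0/2 not · (3,4)R 1/2 satisfied · (3,5)R 1/1 satisfied
Row 4: (4,0)B 3/3 satisfied · (4,1)B 2/4 satisfied · (4,2)R 0/3 not · (4,4)B 0/1 not
Row 5: (5,0)B 2/2 satisfied · (5,1)B 3/3 satisfied · (5,2)B 1/2 satisfied · (5,5)B 0/0 satisfied
For instance (1,0) has only 0/1 same-type neighbors, below 1/4.

No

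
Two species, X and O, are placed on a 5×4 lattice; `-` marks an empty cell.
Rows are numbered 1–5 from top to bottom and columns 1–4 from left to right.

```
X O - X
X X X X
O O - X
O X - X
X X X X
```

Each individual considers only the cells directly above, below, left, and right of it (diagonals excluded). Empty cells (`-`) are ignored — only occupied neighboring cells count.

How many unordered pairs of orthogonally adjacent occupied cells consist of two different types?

Scan each occupied cell's neighbors to the right and below so each pair is counted once.
Row 1: X(1,1)–O(1,2)≠ X(1,1)–X(2,1)= O(1,2)–X(2,2)≠ X(1,4)–X(2,4)=  → 2/4 unlike.
Row 2: X(2,1)–X(2,2)= X(2,1)–O(3,1)≠ X(2,2)–X(2,3)= X(2,2)–O(3,2)≠ X(2,3)–X(2,4)= X(2,4)–X(3,4)=  → 2/6 unlike.
Row 3: O(3,1)–O(3,2)= O(3,1)–O(4,1)= O(3,2)–X(4,2)≠ X(3,4)–X(4,4)=  → 1/4 unlike.
Row 4: O(4,1)–X(4,2)≠ O(4,1)–X(5,1)≠ X(4,2)–X(5,2)= X(4,4)–X(5,4)=  → 2/4 unlike.
Row 5: X(5,1)–X(5,2)= X(5,2)–X(5,3)= X(5,3)–X(5,4)=  → 0/3 unlike.
Total adjacent occupied pairs: 21; unlike-type pairs: 7.

7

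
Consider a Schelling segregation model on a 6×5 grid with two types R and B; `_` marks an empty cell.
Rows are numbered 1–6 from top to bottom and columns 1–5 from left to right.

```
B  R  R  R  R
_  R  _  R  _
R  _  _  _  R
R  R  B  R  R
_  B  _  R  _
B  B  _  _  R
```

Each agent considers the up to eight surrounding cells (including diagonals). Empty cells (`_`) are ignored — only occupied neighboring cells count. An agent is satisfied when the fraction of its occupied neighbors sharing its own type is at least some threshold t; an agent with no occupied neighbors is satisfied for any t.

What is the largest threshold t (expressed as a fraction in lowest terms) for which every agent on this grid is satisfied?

Row 1: (1,1)B 0/2 · (1,2)R 2/3 · (1,3)R 4/4 · (1,4)R 3/3 · (1,5)R 2/2
Row 2: (2,2)R 3/4 · (2,4)R 4/4
Row 3: (3,1)R 3/3 · (3,5)R 3/3
Row 4: (4,1)R 2/3 · (4,2)R 2/4 · (4,3)B 1/4 · (4,4)R 3/4 · (4,5)R 3/3
Row 5: (5,2)B 3/5 · (5,4)R 3/4
Row 6: (6,1)B 2/2 · (6,2)B 2/2 · (6,5)R 1/1
The smallest same-type fraction is 0/2 at (1,1), which reduces to 0/1. Any threshold above that leaves this agent unsatisfied.

0/1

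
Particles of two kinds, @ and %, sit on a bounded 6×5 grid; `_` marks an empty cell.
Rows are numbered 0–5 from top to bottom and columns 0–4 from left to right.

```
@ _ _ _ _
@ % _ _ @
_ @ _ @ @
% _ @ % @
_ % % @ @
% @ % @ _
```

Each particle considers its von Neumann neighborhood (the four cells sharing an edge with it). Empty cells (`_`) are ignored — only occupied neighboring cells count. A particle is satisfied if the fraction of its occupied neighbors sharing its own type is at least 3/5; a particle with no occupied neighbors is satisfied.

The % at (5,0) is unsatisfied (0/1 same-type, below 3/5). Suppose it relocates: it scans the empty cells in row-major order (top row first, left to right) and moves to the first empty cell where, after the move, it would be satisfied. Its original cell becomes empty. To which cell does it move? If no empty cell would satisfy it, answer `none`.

Vacating (5,0). Empty cells in order:
  (0,1): 1/2 same-type → still unsatisfied.
  (0,2): 0/0 same-type → satisfied — stop here.

(0,2)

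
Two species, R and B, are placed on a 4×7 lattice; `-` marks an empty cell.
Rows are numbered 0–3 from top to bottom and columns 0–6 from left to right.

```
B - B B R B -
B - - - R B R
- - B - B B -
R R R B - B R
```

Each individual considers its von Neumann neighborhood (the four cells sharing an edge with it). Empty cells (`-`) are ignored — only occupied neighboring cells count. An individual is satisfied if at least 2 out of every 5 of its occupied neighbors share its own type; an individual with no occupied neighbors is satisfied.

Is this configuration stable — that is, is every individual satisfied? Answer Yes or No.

No

Row 0: (0,0)B 1/1 ✓ · (0,2)B 1/1 ✓ · (0,3)B 1/2 ✓ · (0,4)R 1/3 ✗ · (0,5)B 1/2 ✓
Row 1: (1,0)B 1/1 ✓ · (1,4)R 1/3 ✗ · (1,5)B 2/4 ✓ · (1,6)R 0/1 ✗
Row 2: (2,2)B 0/1 ✗ · (2,4)B 1/2 ✓ · (2,5)B 3/3 ✓
Row 3: (3,0)R 1/1 ✓ · (3,1)R 2/2 ✓ · (3,2)R 1/3 ✗ · (3,3)B 0/1 ✗ · (3,5)B 1/2 ✓ · (3,6)R 0/1 ✗
For instance (0,4) has only 1/3 same-type neighbors, below 2/5.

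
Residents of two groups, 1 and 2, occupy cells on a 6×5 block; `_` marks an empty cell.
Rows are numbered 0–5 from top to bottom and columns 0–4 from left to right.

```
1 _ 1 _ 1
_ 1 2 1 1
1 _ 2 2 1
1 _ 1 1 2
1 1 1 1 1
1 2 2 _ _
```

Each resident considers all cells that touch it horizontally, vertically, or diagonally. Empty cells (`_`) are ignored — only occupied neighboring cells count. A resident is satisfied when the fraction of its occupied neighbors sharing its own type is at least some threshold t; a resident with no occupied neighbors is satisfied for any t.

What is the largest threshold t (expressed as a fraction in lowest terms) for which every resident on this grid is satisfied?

1/5

Row 0: (0,0)1 1/1 · (0,2)1 2/3 · (0,4)1 2/2
Row 1: (1,1)1 3/5 · (1,2)2 2/5 · (1,3)1 4/7 · (1,4)1 3/4
Row 2: (2,0)1 2/2 · (2,2)2 2/6 · (2,3)2 3/8 · (2,4)1 3/5
Row 3: (3,0)1 3/3 · (3,2)1 4/6 · (3,3)1 5/8 · (3,4)2 1/5
Row 4: (4,0)1 3/4 · (4,1)1 5/7 · (4,2)1 4/6 · (4,3)1 4/6 · (4,4)1 2/3
Row 5: (5,0)1 2/3 · (5,1)2 1/5 · (5,2)2 1/4
The smallest same-type fraction is 1/5 at (3,4), which reduces to 1/5. Any threshold above that leaves this resident unsatisfied.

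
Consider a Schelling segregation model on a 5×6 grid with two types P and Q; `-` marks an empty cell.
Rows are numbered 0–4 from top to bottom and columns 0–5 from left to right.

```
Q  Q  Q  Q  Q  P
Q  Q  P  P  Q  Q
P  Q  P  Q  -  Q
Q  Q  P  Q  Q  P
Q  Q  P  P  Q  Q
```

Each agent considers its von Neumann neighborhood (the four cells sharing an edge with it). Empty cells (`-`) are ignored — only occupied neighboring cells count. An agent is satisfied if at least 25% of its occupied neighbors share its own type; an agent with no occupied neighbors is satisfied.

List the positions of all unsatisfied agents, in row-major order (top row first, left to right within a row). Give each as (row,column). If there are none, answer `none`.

Row 0: (0,0)Q 2/2 ok · (0,1)Q 3/3 ok · (0,2)Q 2/3 ok · (0,3)Q 2/3 ok · (0,4)Q 2/3 ok · (0,5)P 0/2 unhappy
Row 1: (1,0)Q 2/3 ok · (1,1)Q 3/4 ok · (1,2)P 2/4 ok · (1,3)P 1/4 ok · (1,4)Q 2/3 ok · (1,5)Q 2/3 ok
Row 2: (2,0)P 0/3 unhappy · (2,1)Q 2/4 ok · (2,2)P 2/4 ok · (2,3)Q 1/3 ok · (2,5)Q 1/2 ok
Row 3: (3,0)Q 2/3 ok · (3,1)Q 3/4 ok · (3,2)P 2/4 ok · (3,3)Q 2/4 ok · (3,4)Q 2/3 ok · (3,5)P 0/3 unhappy
Row 4: (4,0)Q 2/2 ok · (4,1)Q 2/3 ok · (4,2)P 2/3 ok · (4,3)P 1/3 ok · (4,4)Q 2/3 ok · (4,5)Q 1/2 ok

(0,5), (2,0), (3,5)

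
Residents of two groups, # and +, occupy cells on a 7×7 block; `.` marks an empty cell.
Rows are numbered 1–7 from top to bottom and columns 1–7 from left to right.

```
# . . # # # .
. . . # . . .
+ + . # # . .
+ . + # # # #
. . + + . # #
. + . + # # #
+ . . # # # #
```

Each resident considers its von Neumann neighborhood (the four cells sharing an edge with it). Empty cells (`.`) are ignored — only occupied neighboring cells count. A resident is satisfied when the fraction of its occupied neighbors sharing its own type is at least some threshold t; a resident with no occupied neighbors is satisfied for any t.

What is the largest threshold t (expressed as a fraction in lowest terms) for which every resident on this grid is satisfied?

(1,1)# — no occupied neighbors
(1,4)# 2/2
(1,5)# 2/2
(1,6)# 1/1
(2,4)# 2/2
(3,1)+ 2/2
(3,2)+ 1/1
(3,4)# 3/3
(3,5)# 2/2
(4,1)+ 1/1
(4,3)+ 1/2
(4,4)# 2/4
(4,5)# 3/3
(4,6)# 3/3
(4,7)# 2/2
(5,3)+ 2/2
(5,4)+ 2/3
(5,6)# 3/3
(5,7)# 3/3
(6,2)+ — no occupied neighbors
(6,4)+ 1/3
(6,5)# 2/3
(6,6)# 4/4
(6,7)# 3/3
(7,1)+ — no occupied neighbors
(7,4)# 1/2
(7,5)# 3/3
(7,6)# 3/3
(7,7)# 2/2
The smallest same-type fraction is 1/3 at (6,4), which reduces to 1/3. Any threshold above that leaves this resident unsatisfied.

1/3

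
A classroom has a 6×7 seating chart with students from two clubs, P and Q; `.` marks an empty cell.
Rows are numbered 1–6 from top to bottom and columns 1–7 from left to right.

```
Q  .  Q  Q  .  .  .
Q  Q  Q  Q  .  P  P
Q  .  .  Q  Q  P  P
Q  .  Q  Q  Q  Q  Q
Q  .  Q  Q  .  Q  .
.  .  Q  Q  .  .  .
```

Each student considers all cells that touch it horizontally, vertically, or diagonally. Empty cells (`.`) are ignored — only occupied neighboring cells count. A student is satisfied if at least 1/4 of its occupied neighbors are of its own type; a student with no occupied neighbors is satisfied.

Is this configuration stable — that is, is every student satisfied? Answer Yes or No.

Row 1: (1,1)Q 2/2 ✓ · (1,3)Q 4/4 ✓ · (1,4)Q 3/3 ✓
Row 2: (2,1)Q 3/3 ✓ · (2,2)Q 5/5 ✓ · (2,3)Q 5/5 ✓ · (2,4)Q 5/5 ✓ · (2,6)P 3/4 ✓ · (2,7)P 3/3 ✓
Row 3: (3,1)Q 3/3 ✓ · (3,4)Q 6/6 ✓ · (3,5)Q 5/7 ✓ · (3,6)P 3/7 ✓ · (3,7)P 3/5 ✓
Row 4: (4,1)Q 2/2 ✓ · (4,3)Q 4/4 ✓ · (4,4)Q 6/6 ✓ · (4,5)Q 6/7 ✓ · (4,6)Q 4/6 ✓ · (4,7)Q 2/4 ✓
Row 5: (5,1)Q 1/1 ✓ · (5,3)Q 5/5 ✓ · (5,4)Q 6/6 ✓ · (5,6)Q 3/3 ✓
Row 6: (6,3)Q 3/3 ✓ · (6,4)Q 3/3 ✓
All meet the threshold, so the configuration is stable.

Yes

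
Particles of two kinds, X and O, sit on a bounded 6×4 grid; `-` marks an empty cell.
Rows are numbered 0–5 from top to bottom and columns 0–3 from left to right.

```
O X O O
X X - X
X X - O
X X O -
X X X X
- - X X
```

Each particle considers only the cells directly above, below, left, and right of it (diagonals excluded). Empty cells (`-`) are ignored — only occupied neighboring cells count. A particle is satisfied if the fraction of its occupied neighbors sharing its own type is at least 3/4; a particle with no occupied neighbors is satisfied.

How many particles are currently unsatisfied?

8

Row 0: (0,0)O 0/2 ✗ · (0,1)X 1/3 ✗ · (0,2)O 1/2 ✗ · (0,3)O 1/2 ✗
Row 1: (1,0)X 2/3 ✗ · (1,1)X 3/3 ✓ · (1,3)X 0/2 ✗
Row 2: (2,0)X 3/3 ✓ · (2,1)X 3/3 ✓ · (2,3)O 0/1 ✗
Row 3: (3,0)X 3/3 ✓ · (3,1)X 3/4 ✓ · (3,2)O 0/2 ✗
Row 4: (4,0)X 2/2 ✓ · (4,1)X 3/3 ✓ · (4,2)X 3/4 ✓ · (4,3)X 2/2 ✓
Row 5: (5,2)X 2/2 ✓ · (5,3)X 2/2 ✓
Unsatisfied: (0,0), (0,1), (0,2), (0,3), (1,0), (1,3), (2,3), (3,2) — 8 in total.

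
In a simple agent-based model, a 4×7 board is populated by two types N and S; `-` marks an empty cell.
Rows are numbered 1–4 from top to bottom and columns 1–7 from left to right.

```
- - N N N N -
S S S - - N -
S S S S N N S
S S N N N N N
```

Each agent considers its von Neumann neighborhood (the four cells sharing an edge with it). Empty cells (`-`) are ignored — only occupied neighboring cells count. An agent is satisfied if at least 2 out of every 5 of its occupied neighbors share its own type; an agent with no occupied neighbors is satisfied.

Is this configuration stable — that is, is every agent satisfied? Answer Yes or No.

(1,3)N 1/2 ok
(1,4)N 2/2 ok
(1,5)N 2/2 ok
(1,6)N 2/2 ok
(2,1)S 2/2 ok
(2,2)S 3/3 ok
(2,3)S 2/3 ok
(2,6)N 2/2 ok
(3,1)S 3/3 ok
(3,2)S 4/4 ok
(3,3)S 3/4 ok
(3,4)S 1/3 unhappy
(3,5)N 2/3 ok
(3,6)N 3/4 ok
(3,7)S 0/2 unhappy
(4,1)S 2/2 ok
(4,2)S 2/3 ok
(4,3)N 1/3 unhappy
(4,4)N 2/3 ok
(4,5)N 3/3 ok
(4,6)N 3/3 ok
(4,7)N 1/2 ok
For instance (3,4) has only 1/3 same-type neighbors, below 2/5.

No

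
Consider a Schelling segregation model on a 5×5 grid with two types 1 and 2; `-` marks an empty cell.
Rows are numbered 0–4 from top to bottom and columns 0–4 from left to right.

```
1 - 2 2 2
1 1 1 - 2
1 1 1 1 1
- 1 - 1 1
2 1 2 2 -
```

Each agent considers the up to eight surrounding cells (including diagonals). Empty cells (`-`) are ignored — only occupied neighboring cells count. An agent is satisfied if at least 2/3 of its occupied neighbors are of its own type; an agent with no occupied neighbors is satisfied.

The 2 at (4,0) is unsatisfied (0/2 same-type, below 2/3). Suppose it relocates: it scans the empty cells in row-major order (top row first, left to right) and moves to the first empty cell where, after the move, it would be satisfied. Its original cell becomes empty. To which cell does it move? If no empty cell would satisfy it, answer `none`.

none

Vacating (4,0). Empty cells in order:
  (0,1): 1/5 same-type → still unsatisfied.
  (1,3): 4/8 same-type → still unsatisfied.
  (3,0): 0/4 same-type → still unsatisfied.
  (3,2): 2/8 same-type → still unsatisfied.
  (4,4): 1/3 same-type → still unsatisfied.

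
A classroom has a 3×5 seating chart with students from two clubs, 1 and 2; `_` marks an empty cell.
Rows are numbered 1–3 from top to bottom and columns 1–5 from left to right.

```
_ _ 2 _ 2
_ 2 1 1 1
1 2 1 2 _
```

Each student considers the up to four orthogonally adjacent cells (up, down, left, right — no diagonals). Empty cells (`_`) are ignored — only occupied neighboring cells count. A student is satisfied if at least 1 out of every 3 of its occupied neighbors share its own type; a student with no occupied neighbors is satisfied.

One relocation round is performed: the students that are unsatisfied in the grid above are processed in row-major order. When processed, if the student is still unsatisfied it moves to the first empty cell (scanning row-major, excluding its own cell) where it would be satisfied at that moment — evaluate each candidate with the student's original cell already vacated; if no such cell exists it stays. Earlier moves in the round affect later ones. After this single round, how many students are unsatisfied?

0

Initially unsatisfied (in order): (1,3), (1,5), (3,1), (3,4).
  (1,3) → (1,1).
  (1,5) → (1,2).
  (3,1) → (1,3).
  (3,4) → (2,1).
Resulting grid:
2 2 1 _ _
2 2 1 1 1
_ 2 1 _ _
All satisfied now.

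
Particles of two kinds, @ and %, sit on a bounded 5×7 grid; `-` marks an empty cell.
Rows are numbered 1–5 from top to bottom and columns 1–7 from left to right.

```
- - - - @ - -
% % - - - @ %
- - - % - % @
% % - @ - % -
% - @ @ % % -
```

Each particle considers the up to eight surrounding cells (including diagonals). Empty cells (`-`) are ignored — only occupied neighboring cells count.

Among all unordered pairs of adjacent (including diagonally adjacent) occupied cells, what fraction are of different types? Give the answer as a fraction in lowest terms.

9/23

Scan each occupied cell's neighbors to the right and below (and the two forward diagonals) so each pair is counted once.
From row 1: 0 unlike of 1 pairs (running 0/1).
From row 2: 3 unlike of 6 pairs (running 3/7).
From row 3: 3 unlike of 4 pairs (running 6/11).
From row 4: 2 unlike of 9 pairs (running 8/20).
From row 5: 1 unlike of 3 pairs (running 9/23).
Total adjacent occupied pairs: 23; unlike-type pairs: 9.
9/23 is already in lowest terms.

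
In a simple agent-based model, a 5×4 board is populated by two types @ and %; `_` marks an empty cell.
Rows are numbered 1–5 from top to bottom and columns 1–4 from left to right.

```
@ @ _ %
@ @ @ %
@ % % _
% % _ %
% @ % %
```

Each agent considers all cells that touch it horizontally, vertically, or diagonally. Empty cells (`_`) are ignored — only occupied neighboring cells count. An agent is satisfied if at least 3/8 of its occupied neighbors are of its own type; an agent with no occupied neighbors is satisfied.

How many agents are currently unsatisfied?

2

Row 1: (1,1)@ 3/3 satisfied · (1,2)@ 4/4 satisfied · (1,4)% 1/2 satisfied
Row 2: (2,1)@ 4/5 satisfied · (2,2)@ 5/7 satisfied · (2,3)@ 2/6 not · (2,4)% 2/3 satisfied
Row 3: (3,1)@ 2/5 satisfied · (3,2)% 3/7 satisfied · (3,3)% 4/6 satisfied
Row 4: (4,1)% 3/5 satisfied · (4,2)% 5/7 satisfied · (4,4)% 3/3 satisfied
Row 5: (5,1)% 2/3 satisfied · (5,2)@ 0/4 not · (5,3)% 3/4 satisfied · (5,4)% 2/2 satisfied
Unsatisfied: (2,3), (5,2) — 2 in total.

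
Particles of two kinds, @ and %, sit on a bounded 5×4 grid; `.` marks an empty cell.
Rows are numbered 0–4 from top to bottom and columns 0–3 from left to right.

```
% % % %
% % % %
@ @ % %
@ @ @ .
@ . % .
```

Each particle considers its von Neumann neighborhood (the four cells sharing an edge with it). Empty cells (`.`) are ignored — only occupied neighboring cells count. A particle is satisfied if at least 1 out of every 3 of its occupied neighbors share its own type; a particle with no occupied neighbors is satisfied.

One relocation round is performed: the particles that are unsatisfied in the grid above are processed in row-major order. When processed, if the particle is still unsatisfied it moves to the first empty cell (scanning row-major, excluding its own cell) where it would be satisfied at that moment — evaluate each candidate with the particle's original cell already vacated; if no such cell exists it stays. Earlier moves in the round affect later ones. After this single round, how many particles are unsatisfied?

0

Initially unsatisfied (in order): (4,2).
  (4,2) → (3,3).
Resulting grid:
% % % %
% % % %
@ @ % %
@ @ @ %
@ . . .
All satisfied now.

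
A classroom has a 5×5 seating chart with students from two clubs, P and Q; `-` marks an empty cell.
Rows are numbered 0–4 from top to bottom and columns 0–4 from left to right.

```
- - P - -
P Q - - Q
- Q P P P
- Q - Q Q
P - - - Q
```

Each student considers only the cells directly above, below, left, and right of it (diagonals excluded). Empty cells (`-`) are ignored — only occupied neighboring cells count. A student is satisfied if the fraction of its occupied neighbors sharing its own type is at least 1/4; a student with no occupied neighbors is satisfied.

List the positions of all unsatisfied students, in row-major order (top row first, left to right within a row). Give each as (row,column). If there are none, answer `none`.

(1,0), (1,4)

(0,2)P 0/0 ✓
(1,0)P 0/1 ✗
(1,1)Q 1/2 ✓
(1,4)Q 0/1 ✗
(2,1)Q 2/3 ✓
(2,2)P 1/2 ✓
(2,3)P 2/3 ✓
(2,4)P 1/3 ✓
(3,1)Q 1/1 ✓
(3,3)Q 1/2 ✓
(3,4)Q 2/3 ✓
(4,0)P 0/0 ✓
(4,4)Q 1/1 ✓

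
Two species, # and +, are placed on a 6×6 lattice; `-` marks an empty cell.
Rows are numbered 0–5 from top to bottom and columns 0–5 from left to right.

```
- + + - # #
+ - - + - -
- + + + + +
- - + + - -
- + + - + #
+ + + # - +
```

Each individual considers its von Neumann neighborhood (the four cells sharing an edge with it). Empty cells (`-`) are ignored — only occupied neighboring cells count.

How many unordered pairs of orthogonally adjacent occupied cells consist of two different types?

Scan each occupied cell's neighbors to the right and below so each pair is counted once.
Row 0: +(0,1)–+(0,2)= #(0,4)–#(0,5)=  → 0/2 unlike.
Row 1: +(1,3)–+(2,3)=  → 0/1 unlike.
Row 2: +(2,1)–+(2,2)= +(2,2)–+(2,3)= +(2,2)–+(3,2)= +(2,3)–+(2,4)= +(2,3)–+(3,3)= +(2,4)–+(2,5)=  → 0/6 unlike.
Row 3: +(3,2)–+(3,3)= +(3,2)–+(4,2)=  → 0/2 unlike.
Row 4: +(4,1)–+(4,2)= +(4,1)–+(5,1)= +(4,2)–+(5,2)= +(4,4)–#(4,5)≠ #(4,5)–+(5,5)≠  → 2/5 unlike.
Row 5: +(5,0)–+(5,1)= +(5,1)–+(5,2)= +(5,2)–#(5,3)≠  → 1/3 unlike.
Total adjacent occupied pairs: 19; unlike-type pairs: 3.

3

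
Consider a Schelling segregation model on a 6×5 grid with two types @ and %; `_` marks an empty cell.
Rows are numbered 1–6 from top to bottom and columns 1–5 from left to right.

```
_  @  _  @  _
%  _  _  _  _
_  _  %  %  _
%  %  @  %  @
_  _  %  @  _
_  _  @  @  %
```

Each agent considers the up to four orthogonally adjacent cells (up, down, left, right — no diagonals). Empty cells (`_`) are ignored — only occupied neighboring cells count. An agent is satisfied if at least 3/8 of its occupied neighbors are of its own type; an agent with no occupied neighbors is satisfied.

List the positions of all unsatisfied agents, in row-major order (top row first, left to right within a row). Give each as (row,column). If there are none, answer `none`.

(4,3), (4,4), (4,5), (5,3), (5,4), (6,5)

(1,2)@ 0/0 ✓
(1,4)@ 0/0 ✓
(2,1)% 0/0 ✓
(3,3)% 1/2 ✓
(3,4)% 2/2 ✓
(4,1)% 1/1 ✓
(4,2)% 1/2 ✓
(4,3)@ 0/4 ✗
(4,4)% 1/4 ✗
(4,5)@ 0/1 ✗
(5,3)% 0/3 ✗
(5,4)@ 1/3 ✗
(6,3)@ 1/2 ✓
(6,4)@ 2/3 ✓
(6,5)% 0/1 ✗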